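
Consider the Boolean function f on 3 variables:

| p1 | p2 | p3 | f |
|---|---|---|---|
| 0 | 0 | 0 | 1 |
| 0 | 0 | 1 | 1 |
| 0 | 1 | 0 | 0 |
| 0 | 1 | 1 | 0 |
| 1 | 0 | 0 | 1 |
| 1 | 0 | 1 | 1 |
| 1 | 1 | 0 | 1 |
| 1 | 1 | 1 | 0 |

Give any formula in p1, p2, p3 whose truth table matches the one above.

f is 0 on only 3 rows — (0,1,0), (0,1,1), (1,1,1). Writing each as a minterm (¬p1·p2·¬p3, ¬p1·p2·p3, p1·p2·p3) and OR-ing them characterizes exactly where f=0, so f is the negation of that disjunction.

f(p1, p2, p3) = ~((((~p1 & p2) & ~p3) | ((~p1 & p2) & p3)) | ((p1 & p2) & p3))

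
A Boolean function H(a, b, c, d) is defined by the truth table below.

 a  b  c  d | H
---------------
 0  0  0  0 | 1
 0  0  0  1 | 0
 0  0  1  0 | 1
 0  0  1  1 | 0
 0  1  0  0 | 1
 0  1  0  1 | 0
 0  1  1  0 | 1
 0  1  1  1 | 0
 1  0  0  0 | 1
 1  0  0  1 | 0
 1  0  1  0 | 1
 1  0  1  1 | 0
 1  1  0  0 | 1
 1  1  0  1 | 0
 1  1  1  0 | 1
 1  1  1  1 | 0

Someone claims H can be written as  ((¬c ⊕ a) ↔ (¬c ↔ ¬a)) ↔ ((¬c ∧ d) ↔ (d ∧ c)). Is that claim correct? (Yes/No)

Evaluate ((¬c ⊕ a) ↔ (¬c ↔ ¬a)) ↔ ((¬c ∧ d) ↔ (d ∧ c)) on each row and compare to H:
  a=0, b=0, c=0, d=0: formula gives 1, H = 1 ✓
  a=0, b=0, c=0, d=1: formula gives 0, H = 0 ✓
  a=0, b=0, c=1, d=0: formula gives 1, H = 1 ✓
  a=0, b=0, c=1, d=1: formula gives 0, H = 0 ✓
  … (the remaining 12 rows also agree.)
No disagreement on any input; they are logically equivalent.

Yes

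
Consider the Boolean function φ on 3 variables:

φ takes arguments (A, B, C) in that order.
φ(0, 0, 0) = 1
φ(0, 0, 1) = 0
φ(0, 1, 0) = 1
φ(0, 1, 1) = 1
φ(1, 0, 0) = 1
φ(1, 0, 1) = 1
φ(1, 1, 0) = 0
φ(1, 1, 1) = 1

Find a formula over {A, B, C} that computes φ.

φ(A, B, C) = not (((not A and not B) and C) or ((A and B) and not C))

The 0-rows are (0,0,1), (1,1,0). Take each as a conjunction (¬A·¬B·C, A·B·¬C), form their disjunction, and complement — that gives a formula that is 1 everywhere φ is.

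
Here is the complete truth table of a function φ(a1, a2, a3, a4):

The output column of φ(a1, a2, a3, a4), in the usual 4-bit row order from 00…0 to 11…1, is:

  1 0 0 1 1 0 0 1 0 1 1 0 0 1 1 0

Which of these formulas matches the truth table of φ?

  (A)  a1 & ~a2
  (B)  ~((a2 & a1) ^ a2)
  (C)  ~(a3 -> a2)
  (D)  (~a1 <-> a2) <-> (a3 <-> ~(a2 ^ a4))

D

(A) disagrees with φ on (0,0,0,0) (formula → 0, table → 1); rule it out.
(B) disagrees with φ on (0,0,0,1) (formula → 1, table → 0); rule it out.
(C) disagrees with φ on (0,0,0,0) (formula → 0, table → 1); rule it out.
Only (D) survives; checking it on all 16 rows confirms it matches φ.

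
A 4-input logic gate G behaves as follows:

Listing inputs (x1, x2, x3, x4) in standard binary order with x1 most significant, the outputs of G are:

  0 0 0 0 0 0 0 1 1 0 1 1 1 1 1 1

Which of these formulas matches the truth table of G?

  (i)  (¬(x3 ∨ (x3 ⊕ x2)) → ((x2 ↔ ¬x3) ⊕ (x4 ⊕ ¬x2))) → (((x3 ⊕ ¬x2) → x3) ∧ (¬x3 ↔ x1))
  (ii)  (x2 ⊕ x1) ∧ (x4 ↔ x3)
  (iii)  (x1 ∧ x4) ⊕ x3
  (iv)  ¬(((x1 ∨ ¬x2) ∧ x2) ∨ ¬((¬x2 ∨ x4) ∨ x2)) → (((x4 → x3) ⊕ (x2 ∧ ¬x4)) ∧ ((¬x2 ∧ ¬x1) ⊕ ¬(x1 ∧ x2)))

(i) disagrees with G on (0,0,0,1) (formula → 1, table → 0); rule it out.
(ii) disagrees with G on (0,1,0,0) (formula → 1, table → 0); rule it out.
(iii) disagrees with G on (0,0,1,0) (formula → 1, table → 0); rule it out.
(iv) is the remaining candidate, and it agrees with G on all 16 inputs.

iv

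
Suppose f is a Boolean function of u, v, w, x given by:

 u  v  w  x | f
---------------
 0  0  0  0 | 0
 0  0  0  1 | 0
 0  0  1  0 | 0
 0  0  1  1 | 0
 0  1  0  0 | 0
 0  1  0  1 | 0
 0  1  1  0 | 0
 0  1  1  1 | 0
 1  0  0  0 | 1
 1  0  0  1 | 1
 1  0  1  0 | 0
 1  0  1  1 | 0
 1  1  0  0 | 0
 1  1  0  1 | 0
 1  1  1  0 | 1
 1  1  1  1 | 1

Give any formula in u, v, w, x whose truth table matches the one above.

Collect the rows where f=1 — (1,0,0,0), (1,0,0,1), (1,1,1,0), (1,1,1,1) — and write one minterm per row: u·¬v·¬w·¬x, u·¬v·¬w·x, u·v·w·¬x, u·v·w·x. Their union (logical OR) reproduces the table exactly.

f(u, v, w, x) = (((((u AND NOT v) AND NOT w) AND NOT x) OR (((u AND NOT v) AND NOT w) AND x)) OR (((u AND v) AND w) AND NOT x)) OR (((u AND v) AND w) AND x)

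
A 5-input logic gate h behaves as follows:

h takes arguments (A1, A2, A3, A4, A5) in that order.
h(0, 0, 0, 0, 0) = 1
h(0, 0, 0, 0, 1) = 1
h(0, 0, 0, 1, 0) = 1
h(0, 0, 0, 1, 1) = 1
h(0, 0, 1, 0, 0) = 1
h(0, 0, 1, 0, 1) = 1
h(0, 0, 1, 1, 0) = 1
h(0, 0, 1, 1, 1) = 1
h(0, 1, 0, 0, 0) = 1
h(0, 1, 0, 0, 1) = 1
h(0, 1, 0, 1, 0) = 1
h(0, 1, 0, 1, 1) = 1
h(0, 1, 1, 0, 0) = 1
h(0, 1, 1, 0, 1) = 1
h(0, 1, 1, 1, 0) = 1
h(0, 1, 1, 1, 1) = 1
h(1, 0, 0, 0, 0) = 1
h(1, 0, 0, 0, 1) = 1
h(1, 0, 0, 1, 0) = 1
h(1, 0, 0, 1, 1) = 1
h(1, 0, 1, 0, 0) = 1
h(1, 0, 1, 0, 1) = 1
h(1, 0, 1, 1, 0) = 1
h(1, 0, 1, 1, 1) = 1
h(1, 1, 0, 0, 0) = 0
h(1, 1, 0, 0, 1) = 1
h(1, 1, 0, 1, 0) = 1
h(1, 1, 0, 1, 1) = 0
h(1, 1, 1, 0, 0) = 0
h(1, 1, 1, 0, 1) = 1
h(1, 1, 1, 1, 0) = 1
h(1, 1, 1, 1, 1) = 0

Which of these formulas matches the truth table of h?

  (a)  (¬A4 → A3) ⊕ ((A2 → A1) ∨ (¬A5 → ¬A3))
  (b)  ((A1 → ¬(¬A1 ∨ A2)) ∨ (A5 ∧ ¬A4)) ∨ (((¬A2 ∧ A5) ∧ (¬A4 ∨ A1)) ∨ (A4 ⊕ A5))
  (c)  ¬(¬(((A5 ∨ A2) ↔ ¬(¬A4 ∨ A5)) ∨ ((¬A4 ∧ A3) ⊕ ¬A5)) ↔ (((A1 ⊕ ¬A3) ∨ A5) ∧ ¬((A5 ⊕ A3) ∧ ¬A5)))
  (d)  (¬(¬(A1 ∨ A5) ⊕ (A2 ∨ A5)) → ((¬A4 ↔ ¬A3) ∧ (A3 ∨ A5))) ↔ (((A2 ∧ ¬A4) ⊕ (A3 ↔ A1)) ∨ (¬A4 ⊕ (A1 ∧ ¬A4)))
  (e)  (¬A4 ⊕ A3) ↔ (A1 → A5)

b

(a) fails at (0,0,0,1,0): the formula yields 0, h is 1.
(c) fails at (0,0,0,0,1): the formula yields 0, h is 1.
(d) fails at (0,0,1,1,0): the formula yields 0, h is 1.
(e) fails at (0,0,0,1,0): the formula yields 0, h is 1.
Only (b) survives; checking it on all 32 rows confirms it matches h.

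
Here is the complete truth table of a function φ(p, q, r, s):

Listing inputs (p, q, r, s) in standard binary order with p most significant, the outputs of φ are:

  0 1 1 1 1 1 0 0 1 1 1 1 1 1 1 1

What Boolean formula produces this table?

The 0-rows are (0,0,0,0), (0,1,1,0), (0,1,1,1). Take each as a conjunction (¬p·¬q·¬r·¬s, ¬p·q·r·¬s, ¬p·q·r·s), form their disjunction, and complement — that gives a formula that is 1 everywhere φ is.

φ(p, q, r, s) = (((((p' · q') · r') · s') + (((p' · q) · r) · s')) + (((p' · q) · r) · s))'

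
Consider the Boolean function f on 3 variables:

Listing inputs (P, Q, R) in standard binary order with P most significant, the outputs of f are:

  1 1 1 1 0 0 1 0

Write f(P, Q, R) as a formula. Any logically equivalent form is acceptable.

f(P, Q, R) = ~((((P & ~Q) & ~R) | ((P & ~Q) & R)) | ((P & Q) & R))

f is 0 on only 3 rows — (1,0,0), (1,0,1), (1,1,1). Writing each as a minterm (P·¬Q·¬R, P·¬Q·R, P·Q·R) and OR-ing them characterizes exactly where f=0, so f is the negation of that disjunction.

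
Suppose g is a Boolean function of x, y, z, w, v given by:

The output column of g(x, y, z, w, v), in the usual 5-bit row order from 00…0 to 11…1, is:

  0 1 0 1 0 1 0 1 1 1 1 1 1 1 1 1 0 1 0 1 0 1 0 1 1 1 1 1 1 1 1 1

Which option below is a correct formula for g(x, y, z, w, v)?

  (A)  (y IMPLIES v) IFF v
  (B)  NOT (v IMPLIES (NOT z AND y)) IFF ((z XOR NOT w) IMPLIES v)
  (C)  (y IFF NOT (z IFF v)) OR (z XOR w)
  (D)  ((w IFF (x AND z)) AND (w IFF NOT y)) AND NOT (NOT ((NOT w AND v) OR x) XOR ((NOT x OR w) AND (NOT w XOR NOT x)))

A

(B) disagrees with g on (0,0,0,0,0) (formula → 1, table → 0); rule it out.
(C) disagrees with g on (0,0,0,0,0) (formula → 1, table → 0); rule it out.
(D) disagrees with g on (0,0,0,0,1) (formula → 0, table → 1); rule it out.
(A) is the remaining candidate, and it agrees with g on all 32 inputs.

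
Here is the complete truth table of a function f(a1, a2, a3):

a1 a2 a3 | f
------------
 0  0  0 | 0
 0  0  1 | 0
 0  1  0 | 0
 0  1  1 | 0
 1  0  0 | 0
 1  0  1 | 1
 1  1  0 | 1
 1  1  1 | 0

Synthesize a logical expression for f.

f(a1, a2, a3) = ((a1 and not a2) and a3) or ((a1 and a2) and not a3)

f=1 on 2 inputs: (1,0,1), (1,1,0). Reading each as a conjunction of literals (a1·¬a2·a3, a1·a2·¬a3) and taking the OR gives the canonical DNF.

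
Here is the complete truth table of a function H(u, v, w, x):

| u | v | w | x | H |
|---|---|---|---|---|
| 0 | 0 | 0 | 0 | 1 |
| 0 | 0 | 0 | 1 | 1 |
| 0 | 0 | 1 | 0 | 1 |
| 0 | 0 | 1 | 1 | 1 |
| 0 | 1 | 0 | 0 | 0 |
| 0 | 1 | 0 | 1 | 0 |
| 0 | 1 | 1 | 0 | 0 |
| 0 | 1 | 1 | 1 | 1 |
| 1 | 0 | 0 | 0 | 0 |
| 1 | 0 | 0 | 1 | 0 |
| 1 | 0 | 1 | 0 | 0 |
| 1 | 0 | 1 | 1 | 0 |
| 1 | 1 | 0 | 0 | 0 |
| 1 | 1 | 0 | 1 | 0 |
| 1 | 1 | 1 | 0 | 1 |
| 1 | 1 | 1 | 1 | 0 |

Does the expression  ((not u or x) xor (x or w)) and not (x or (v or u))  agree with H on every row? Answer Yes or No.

Evaluate ((not u or x) xor (x or w)) and not (x or (v or u)) on each row and compare to H:
  u=0, v=0, w=0, x=0: formula gives 1, H = 1 ✓
  u=0, v=0, w=0, x=1: formula gives 0, but H = 1 ✗
Since they disagree at (0,0,0,1), the expression is not a correct formula for H.

No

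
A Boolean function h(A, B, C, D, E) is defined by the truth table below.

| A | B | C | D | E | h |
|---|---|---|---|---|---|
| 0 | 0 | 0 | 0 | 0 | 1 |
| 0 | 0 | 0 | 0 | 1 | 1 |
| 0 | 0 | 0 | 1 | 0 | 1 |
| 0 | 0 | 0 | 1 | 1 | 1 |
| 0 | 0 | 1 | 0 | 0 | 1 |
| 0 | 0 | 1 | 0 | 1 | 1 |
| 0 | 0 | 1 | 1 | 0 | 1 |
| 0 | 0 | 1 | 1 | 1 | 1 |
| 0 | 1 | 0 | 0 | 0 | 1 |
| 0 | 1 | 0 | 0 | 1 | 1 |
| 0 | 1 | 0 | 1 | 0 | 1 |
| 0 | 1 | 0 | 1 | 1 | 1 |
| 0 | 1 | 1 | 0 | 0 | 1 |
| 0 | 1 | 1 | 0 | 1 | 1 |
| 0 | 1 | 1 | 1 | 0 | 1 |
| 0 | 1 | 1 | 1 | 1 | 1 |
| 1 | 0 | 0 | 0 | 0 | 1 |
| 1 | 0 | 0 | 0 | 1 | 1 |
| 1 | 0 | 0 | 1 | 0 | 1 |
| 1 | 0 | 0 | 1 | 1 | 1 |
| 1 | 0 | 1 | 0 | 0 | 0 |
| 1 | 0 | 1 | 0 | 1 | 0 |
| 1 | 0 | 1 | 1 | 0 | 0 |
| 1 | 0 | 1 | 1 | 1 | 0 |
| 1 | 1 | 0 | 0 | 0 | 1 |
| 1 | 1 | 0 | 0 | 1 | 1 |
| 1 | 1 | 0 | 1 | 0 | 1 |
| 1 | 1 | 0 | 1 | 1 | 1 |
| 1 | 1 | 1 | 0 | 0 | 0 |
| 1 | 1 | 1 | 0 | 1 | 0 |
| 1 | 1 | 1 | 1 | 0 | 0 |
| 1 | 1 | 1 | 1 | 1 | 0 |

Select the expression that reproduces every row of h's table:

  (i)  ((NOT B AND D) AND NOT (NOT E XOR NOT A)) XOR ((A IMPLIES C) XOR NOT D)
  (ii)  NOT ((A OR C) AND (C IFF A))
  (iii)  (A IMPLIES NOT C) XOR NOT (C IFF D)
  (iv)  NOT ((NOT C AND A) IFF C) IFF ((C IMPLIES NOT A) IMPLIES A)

(i) fails at (0,0,0,0,0): the formula yields 0, h is 1.
(iii) fails at (0,0,0,1,0): the formula yields 0, h is 1.
(iv) fails at (0,0,1,0,0): the formula yields 0, h is 1.
(ii) is the remaining candidate, and it agrees with h on all 32 inputs.

ii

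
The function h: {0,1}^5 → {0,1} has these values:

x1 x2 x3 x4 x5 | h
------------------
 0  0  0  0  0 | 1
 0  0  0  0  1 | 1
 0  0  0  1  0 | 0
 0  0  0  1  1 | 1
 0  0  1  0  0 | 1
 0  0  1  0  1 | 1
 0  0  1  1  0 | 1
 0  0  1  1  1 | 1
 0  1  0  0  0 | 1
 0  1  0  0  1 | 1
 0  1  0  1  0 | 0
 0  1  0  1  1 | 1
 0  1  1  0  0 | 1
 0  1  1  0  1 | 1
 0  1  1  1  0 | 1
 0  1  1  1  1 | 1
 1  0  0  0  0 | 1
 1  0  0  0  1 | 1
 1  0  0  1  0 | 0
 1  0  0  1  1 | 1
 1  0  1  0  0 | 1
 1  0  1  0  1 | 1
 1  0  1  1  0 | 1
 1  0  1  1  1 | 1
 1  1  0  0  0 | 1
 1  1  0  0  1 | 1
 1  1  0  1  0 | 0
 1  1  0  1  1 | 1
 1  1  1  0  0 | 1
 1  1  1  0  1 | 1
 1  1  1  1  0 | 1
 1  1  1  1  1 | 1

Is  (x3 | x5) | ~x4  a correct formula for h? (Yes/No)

Yes

Test each input against both h and the formula:
  x1=0, x2=0, x3=0, x4=0, x5=0: formula gives 1, h = 1 ✓
  x1=0, x2=0, x3=0, x4=0, x5=1: formula gives 1, h = 1 ✓
  x1=0, x2=0, x3=0, x4=1, x5=0: formula gives 0, h = 0 ✓
  x1=0, x2=0, x3=0, x4=1, x5=1: formula gives 1, h = 1 ✓
  … (the remaining 28 rows also agree.)
Every row agrees, so the formula is equivalent.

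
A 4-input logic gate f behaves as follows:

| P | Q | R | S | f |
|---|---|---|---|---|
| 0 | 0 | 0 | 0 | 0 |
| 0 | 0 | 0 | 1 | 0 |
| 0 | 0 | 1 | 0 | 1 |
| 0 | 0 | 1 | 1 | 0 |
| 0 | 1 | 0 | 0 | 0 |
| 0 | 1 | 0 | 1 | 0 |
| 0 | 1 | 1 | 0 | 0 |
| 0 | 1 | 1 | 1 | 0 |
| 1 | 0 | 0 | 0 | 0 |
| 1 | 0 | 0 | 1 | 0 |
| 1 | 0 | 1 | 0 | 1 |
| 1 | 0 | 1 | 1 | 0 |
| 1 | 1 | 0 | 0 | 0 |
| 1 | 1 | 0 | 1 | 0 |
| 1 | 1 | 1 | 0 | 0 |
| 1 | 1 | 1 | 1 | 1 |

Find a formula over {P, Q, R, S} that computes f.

f(P, Q, R, S) = ((((not P and not Q) and R) and not S) or (((P and not Q) and R) and not S)) or (((P and Q) and R) and S)

Collect the rows where f=1 — (0,0,1,0), (1,0,1,0), (1,1,1,1) — and write one minterm per row: ¬P·¬Q·R·¬S, P·¬Q·R·¬S, P·Q·R·S. Their union (logical OR) reproduces the table exactly.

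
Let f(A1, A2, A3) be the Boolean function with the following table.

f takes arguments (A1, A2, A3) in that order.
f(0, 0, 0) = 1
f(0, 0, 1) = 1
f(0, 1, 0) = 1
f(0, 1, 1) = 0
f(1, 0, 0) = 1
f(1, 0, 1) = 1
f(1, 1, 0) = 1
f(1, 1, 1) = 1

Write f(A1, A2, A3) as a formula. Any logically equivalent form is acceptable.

f(A1, A2, A3) = ((A1' · A2) · A3)'

f is 0 on exactly one input, (0,1,1), whose minterm is ¬A1·A2·A3. So f is the negation of that single conjunction.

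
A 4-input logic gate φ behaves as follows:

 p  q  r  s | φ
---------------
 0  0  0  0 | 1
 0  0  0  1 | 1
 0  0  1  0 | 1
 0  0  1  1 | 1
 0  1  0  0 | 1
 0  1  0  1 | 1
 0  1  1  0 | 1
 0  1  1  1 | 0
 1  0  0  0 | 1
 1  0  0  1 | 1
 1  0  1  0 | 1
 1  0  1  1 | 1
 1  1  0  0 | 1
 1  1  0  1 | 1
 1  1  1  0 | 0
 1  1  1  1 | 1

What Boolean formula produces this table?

There are just 2 zero rows: (0,1,1,1), (1,1,1,0). Their minterms are ¬p·q·r·s, p·q·r·¬s; the OR of those covers precisely the 0-outputs, and negating it yields φ.

φ(p, q, r, s) = not ((((not p and q) and r) and s) or (((p and q) and r) and not s))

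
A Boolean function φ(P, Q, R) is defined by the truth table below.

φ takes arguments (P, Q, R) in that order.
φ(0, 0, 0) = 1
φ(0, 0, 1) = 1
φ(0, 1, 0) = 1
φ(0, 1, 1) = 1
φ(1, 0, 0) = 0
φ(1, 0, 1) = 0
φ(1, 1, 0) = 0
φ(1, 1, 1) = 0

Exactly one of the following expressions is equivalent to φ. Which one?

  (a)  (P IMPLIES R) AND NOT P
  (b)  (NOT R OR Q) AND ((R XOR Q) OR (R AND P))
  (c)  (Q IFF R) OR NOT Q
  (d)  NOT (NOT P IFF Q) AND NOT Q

(b) fails at (0,0,0): the formula yields 0, φ is 1.
(c) fails at (0,1,0): the formula yields 0, φ is 1.
(d) fails at (0,1,0): the formula yields 0, φ is 1.
(a) is the remaining candidate, and it agrees with φ on all 8 inputs.

a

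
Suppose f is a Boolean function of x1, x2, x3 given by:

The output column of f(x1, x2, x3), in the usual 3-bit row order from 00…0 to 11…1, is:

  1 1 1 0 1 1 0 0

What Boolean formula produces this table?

f(x1, x2, x3) = ¬((((¬x1 ∧ x2) ∧ x3) ∨ ((x1 ∧ x2) ∧ ¬x3)) ∨ ((x1 ∧ x2) ∧ x3))

There are just 3 zero rows: (0,1,1), (1,1,0), (1,1,1). Their minterms are ¬x1·x2·x3, x1·x2·¬x3, x1·x2·x3; the OR of those covers precisely the 0-outputs, and negating it yields f.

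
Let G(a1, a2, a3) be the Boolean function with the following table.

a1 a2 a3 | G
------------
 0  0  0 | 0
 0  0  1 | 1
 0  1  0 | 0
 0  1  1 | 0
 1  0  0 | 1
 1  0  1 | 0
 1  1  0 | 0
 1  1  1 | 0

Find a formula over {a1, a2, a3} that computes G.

G(a1, a2, a3) = ((NOT a1 AND NOT a2) AND a3) OR ((a1 AND NOT a2) AND NOT a3)

Collect the rows where G=1 — (0,0,1), (1,0,0) — and write one minterm per row: ¬a1·¬a2·a3, a1·¬a2·¬a3. Their union (logical OR) reproduces the table exactly.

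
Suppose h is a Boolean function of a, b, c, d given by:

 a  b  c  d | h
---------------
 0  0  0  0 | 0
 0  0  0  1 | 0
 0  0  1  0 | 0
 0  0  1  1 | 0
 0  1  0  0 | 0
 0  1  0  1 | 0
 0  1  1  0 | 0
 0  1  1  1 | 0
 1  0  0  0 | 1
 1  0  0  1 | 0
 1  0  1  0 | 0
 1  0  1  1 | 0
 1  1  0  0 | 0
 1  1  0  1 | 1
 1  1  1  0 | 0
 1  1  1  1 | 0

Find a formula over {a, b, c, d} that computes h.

h(a, b, c, d) = (((a · b') · c') · d') + (((a · b) · c') · d)

h=1 on 2 inputs: (1,0,0,0), (1,1,0,1). Reading each as a conjunction of literals (a·¬b·¬c·¬d, a·b·¬c·d) and taking the OR gives the canonical DNF.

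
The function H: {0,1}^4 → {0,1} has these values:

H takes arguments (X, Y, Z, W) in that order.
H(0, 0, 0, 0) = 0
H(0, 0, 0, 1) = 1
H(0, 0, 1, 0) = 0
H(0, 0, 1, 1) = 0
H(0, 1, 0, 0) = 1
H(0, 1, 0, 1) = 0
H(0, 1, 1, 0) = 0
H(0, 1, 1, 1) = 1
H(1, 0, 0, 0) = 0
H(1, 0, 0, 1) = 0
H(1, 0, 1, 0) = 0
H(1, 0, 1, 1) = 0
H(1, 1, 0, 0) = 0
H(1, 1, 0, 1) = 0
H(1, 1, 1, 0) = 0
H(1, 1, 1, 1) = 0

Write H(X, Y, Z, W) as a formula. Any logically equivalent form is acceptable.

H(X, Y, Z, W) = ((((NOT X AND NOT Y) AND NOT Z) AND W) OR (((NOT X AND Y) AND NOT Z) AND NOT W)) OR (((NOT X AND Y) AND Z) AND W)

H=1 on 3 inputs: (0,0,0,1), (0,1,0,0), (0,1,1,1). Reading each as a conjunction of literals (¬X·¬Y·¬Z·W, ¬X·Y·¬Z·¬W, ¬X·Y·Z·W) and taking the OR gives the canonical DNF.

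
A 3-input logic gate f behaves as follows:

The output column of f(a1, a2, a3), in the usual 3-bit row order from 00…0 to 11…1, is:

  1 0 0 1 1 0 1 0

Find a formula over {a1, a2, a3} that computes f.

Collect the rows where f=1 — (0,0,0), (0,1,1), (1,0,0), (1,1,0) — and write one minterm per row: ¬a1·¬a2·¬a3, ¬a1·a2·a3, a1·¬a2·¬a3, a1·a2·¬a3. Their union (logical OR) reproduces the table exactly.

f(a1, a2, a3) = ((((¬a1 ∧ ¬a2) ∧ ¬a3) ∨ ((¬a1 ∧ a2) ∧ a3)) ∨ ((a1 ∧ ¬a2) ∧ ¬a3)) ∨ ((a1 ∧ a2) ∧ ¬a3)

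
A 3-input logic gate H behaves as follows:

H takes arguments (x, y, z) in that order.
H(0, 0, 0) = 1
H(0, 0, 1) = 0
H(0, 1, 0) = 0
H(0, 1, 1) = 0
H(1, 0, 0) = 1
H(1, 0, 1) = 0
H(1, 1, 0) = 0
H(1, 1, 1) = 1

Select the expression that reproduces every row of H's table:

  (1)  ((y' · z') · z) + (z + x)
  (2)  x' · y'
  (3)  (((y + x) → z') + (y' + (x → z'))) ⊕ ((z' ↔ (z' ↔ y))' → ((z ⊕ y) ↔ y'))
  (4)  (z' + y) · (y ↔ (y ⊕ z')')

3

(1): at (0,0,0) it gives 0, but H = 1 — eliminated.
(2): at (0,0,1) it gives 1, but H = 0 — eliminated.
(4): at (0,1,0) it gives 1, but H = 0 — eliminated.
(3) is the remaining candidate, and it agrees with H on all 8 inputs.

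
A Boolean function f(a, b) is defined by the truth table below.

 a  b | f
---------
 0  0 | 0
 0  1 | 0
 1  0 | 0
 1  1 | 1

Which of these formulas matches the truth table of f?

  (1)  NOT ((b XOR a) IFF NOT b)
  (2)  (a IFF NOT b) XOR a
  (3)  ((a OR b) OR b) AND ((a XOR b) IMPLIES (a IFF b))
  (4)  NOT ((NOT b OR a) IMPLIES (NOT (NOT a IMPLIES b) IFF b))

3

(1): at (0,0) it gives 1, but f = 0 — eliminated.
(2): at (0,1) it gives 1, but f = 0 — eliminated.
(4): at (0,0) it gives 1, but f = 0 — eliminated.
Only (3) survives; checking it on all 4 rows confirms it matches f.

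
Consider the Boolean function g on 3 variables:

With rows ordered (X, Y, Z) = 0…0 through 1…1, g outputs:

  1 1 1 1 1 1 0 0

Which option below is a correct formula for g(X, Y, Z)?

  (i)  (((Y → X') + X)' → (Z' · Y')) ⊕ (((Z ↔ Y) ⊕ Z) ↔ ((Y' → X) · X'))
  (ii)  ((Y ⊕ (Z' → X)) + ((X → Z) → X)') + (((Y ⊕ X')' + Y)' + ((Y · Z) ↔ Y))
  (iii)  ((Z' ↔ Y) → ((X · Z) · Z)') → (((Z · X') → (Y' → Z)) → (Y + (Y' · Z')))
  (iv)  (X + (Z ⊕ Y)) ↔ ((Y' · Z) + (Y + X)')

i

(ii) disagrees with g on (1,1,1) (formula → 1, table → 0); rule it out.
(iii) disagrees with g on (0,0,1) (formula → 0, table → 1); rule it out.
(iv) disagrees with g on (0,0,0) (formula → 0, table → 1); rule it out.
That leaves (i). Evaluating it on every row reproduces the table of g exactly.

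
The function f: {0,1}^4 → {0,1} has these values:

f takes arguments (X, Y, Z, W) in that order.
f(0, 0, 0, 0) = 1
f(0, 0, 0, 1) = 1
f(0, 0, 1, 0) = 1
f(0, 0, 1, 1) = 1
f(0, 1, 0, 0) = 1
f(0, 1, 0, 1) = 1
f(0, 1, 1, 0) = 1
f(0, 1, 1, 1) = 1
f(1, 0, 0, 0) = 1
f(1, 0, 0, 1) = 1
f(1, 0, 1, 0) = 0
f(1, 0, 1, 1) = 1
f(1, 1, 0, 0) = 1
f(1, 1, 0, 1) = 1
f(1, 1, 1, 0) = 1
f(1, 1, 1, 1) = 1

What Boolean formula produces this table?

f(X, Y, Z, W) = (((X · Y') · Z) · W')'

f is 0 on exactly one input, (1,0,1,0), whose minterm is X·¬Y·Z·¬W. So f is the negation of that single conjunction.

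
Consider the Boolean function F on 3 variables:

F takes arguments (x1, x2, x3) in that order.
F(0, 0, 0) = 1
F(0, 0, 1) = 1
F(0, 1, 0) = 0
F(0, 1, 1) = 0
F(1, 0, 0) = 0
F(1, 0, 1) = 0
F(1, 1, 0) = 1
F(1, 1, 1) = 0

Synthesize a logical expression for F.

F(x1, x2, x3) = (((x1' · x2') · x3') + ((x1' · x2') · x3)) + ((x1 · x2) · x3')

F=1 on 3 inputs: (0,0,0), (0,0,1), (1,1,0). Reading each as a conjunction of literals (¬x1·¬x2·¬x3, ¬x1·¬x2·x3, x1·x2·¬x3) and taking the OR gives the canonical DNF.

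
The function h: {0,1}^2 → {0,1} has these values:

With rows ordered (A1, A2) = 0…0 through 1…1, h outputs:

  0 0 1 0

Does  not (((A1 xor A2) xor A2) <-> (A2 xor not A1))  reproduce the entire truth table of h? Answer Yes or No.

No

Test each input against both h and the formula:
  A1=0, A2=0: formula gives 1, but h = 0 ✗
A single disagreement suffices: at (0,0) they differ, so the formula does not compute h.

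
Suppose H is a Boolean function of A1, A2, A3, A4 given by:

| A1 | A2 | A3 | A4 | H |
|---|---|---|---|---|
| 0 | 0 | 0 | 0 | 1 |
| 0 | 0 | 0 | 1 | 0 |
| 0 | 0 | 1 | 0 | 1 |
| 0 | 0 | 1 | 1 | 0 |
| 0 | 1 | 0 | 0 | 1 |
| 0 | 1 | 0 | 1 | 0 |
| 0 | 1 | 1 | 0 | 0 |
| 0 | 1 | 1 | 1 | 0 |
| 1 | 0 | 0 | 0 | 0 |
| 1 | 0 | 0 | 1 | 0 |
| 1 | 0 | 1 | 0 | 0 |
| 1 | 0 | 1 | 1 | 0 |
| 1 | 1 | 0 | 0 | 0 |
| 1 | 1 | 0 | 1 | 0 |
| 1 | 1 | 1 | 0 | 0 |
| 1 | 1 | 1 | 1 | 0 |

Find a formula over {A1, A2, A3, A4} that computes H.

Collect the rows where H=1 — (0,0,0,0), (0,0,1,0), (0,1,0,0) — and write one minterm per row: ¬A1·¬A2·¬A3·¬A4, ¬A1·¬A2·A3·¬A4, ¬A1·A2·¬A3·¬A4. Their union (logical OR) reproduces the table exactly.

H(A1, A2, A3, A4) = ((((~A1 & ~A2) & ~A3) & ~A4) | (((~A1 & ~A2) & A3) & ~A4)) | (((~A1 & A2) & ~A3) & ~A4)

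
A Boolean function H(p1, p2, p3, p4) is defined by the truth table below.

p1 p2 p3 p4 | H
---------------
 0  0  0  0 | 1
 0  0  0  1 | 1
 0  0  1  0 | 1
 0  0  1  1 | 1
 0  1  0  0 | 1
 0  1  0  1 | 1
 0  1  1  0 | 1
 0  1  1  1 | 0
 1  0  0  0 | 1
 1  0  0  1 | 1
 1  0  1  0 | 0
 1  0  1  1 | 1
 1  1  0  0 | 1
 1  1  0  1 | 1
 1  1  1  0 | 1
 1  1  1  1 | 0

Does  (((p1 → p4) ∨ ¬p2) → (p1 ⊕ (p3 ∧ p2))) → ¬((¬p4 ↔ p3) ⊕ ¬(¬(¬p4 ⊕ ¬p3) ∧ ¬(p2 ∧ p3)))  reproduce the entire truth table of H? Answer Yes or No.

Evaluate (((p1 → p4) ∨ ¬p2) → (p1 ⊕ (p3 ∧ p2))) → ¬((¬p4 ↔ p3) ⊕ ¬(¬(¬p4 ⊕ ¬p3) ∧ ¬(p2 ∧ p3))) on each row and compare to H:
  p1=0, p2=0, p3=0, p4=0: formula gives 1, H = 1 ✓
  p1=0, p2=0, p3=0, p4=1: formula gives 1, H = 1 ✓
  p1=0, p2=0, p3=1, p4=0: formula gives 1, H = 1 ✓
  p1=0, p2=0, p3=1, p4=1: formula gives 1, H = 1 ✓
  …
  p1=1, p2=0, p3=1, p4=0: formula gives 1, but H = 0 ✗
Since they disagree at (1,0,1,0), the expression is not a correct formula for H.

No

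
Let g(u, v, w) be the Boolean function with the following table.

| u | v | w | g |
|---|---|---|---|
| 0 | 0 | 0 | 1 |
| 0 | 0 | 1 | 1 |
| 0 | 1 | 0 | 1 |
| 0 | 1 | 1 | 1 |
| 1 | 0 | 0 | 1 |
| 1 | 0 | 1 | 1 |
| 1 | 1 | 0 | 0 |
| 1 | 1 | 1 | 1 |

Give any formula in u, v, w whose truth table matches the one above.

g(u, v, w) = NOT ((u AND v) AND NOT w)

g is 0 on exactly one input, (1,1,0), whose minterm is u·v·¬w. So g is the negation of that single conjunction.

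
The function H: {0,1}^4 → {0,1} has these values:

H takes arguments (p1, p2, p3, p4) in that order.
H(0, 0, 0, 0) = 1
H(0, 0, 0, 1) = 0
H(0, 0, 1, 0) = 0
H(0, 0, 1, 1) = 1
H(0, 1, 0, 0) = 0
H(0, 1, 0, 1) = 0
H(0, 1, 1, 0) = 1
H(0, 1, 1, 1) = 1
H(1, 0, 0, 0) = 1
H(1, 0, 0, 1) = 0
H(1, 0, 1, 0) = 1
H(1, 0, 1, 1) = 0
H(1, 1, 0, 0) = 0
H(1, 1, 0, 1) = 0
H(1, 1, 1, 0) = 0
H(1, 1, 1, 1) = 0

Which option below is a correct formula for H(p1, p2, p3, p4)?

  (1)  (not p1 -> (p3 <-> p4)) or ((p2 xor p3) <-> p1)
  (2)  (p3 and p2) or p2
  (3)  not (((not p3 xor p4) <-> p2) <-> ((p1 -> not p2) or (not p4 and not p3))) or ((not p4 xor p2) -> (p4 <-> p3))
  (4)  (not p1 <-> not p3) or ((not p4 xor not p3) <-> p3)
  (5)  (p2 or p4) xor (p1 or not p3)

5

(1): at (0,0,0,1) it gives 1, but H = 0 — eliminated.
(2): at (0,0,0,0) it gives 0, but H = 1 — eliminated.
(3): at (0,0,0,1) it gives 1, but H = 0 — eliminated.
(4): at (0,0,0,1) it gives 1, but H = 0 — eliminated.
That leaves (5). Evaluating it on every row reproduces the table of H exactly.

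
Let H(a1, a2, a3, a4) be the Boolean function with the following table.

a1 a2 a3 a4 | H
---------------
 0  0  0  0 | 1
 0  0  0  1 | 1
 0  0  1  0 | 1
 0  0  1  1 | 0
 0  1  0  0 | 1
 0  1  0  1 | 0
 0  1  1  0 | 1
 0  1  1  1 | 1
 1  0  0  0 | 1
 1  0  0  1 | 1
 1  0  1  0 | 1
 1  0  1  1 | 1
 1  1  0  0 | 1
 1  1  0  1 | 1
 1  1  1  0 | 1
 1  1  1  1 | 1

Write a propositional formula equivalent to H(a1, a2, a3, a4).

H(a1, a2, a3, a4) = NOT ((((NOT a1 AND NOT a2) AND a3) AND a4) OR (((NOT a1 AND a2) AND NOT a3) AND a4))

H is 0 on only 2 rows — (0,0,1,1), (0,1,0,1). Writing each as a minterm (¬a1·¬a2·a3·a4, ¬a1·a2·¬a3·a4) and OR-ing them characterizes exactly where H=0, so H is the negation of that disjunction.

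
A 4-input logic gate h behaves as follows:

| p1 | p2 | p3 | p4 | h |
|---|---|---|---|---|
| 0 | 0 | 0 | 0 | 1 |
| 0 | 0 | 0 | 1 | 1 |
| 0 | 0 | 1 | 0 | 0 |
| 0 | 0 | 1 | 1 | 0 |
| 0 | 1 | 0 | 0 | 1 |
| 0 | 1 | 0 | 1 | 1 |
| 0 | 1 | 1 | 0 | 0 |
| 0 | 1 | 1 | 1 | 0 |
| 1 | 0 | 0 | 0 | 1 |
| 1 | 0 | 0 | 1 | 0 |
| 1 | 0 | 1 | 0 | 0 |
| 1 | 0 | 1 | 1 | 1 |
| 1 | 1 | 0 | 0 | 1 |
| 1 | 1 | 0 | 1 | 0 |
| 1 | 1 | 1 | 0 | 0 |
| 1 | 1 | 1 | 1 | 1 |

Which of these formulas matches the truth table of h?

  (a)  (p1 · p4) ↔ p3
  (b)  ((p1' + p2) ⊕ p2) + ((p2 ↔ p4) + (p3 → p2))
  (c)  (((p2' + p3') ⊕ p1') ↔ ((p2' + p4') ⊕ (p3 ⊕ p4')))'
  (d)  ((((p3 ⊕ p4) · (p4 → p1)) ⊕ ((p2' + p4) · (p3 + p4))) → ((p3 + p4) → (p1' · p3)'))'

a

(b) disagrees with h on (0,0,1,0) (formula → 1, table → 0); rule it out.
(c) disagrees with h on (0,0,0,0) (formula → 0, table → 1); rule it out.
(d) disagrees with h on (0,0,0,0) (formula → 0, table → 1); rule it out.
Only (a) survives; checking it on all 16 rows confirms it matches h.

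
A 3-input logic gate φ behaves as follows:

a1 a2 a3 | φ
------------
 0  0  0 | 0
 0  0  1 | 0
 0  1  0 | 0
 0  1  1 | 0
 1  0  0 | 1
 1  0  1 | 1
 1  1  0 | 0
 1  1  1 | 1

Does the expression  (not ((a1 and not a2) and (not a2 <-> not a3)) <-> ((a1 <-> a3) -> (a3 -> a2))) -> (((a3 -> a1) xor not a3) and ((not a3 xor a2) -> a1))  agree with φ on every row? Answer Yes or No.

Test each input against both φ and the formula:
  a1=0, a2=0, a3=0: formula gives 0, φ = 0 ✓
  a1=0, a2=0, a3=1: formula gives 0, φ = 0 ✓
  a1=0, a2=1, a3=0: formula gives 0, φ = 0 ✓
  a1=0, a2=1, a3=1: formula gives 0, φ = 0 ✓
  a1=1, a2=0, a3=0: formula gives 1, φ = 1 ✓
  …and likewise for the remaining 3 rows.
No disagreement on any input; they are logically equivalent.

Yes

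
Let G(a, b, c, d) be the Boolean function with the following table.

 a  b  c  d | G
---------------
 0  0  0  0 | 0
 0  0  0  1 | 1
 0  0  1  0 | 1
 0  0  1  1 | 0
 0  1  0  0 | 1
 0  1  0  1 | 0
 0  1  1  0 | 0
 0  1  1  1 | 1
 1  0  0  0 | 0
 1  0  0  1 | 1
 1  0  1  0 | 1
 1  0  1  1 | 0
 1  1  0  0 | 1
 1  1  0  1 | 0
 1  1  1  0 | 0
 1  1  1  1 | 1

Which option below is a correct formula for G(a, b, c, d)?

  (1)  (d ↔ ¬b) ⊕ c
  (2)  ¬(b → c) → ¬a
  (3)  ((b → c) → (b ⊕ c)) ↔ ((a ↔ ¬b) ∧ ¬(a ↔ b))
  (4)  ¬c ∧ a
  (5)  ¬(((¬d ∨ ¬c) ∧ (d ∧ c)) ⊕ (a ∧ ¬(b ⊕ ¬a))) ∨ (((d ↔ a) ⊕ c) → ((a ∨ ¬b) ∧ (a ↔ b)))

(2) fails at (0,0,0,0): the formula yields 1, G is 0.
(3) fails at (0,0,0,0): the formula yields 1, G is 0.
(4) fails at (0,0,0,1): the formula yields 0, G is 1.
(5) fails at (0,0,0,0): the formula yields 1, G is 0.
Only (1) survives; checking it on all 16 rows confirms it matches G.

1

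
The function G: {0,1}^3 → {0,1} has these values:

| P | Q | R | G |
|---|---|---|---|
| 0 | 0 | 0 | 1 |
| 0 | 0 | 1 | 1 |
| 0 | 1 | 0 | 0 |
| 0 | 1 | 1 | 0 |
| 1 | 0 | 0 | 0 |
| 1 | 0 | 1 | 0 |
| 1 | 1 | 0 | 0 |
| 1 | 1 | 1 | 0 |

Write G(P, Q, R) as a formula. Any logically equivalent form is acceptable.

G=1 on 2 inputs: (0,0,0), (0,0,1). Reading each as a conjunction of literals (¬P·¬Q·¬R, ¬P·¬Q·R) and taking the OR gives the canonical DNF.

G(P, Q, R) = ((P' · Q') · R') + ((P' · Q') · R)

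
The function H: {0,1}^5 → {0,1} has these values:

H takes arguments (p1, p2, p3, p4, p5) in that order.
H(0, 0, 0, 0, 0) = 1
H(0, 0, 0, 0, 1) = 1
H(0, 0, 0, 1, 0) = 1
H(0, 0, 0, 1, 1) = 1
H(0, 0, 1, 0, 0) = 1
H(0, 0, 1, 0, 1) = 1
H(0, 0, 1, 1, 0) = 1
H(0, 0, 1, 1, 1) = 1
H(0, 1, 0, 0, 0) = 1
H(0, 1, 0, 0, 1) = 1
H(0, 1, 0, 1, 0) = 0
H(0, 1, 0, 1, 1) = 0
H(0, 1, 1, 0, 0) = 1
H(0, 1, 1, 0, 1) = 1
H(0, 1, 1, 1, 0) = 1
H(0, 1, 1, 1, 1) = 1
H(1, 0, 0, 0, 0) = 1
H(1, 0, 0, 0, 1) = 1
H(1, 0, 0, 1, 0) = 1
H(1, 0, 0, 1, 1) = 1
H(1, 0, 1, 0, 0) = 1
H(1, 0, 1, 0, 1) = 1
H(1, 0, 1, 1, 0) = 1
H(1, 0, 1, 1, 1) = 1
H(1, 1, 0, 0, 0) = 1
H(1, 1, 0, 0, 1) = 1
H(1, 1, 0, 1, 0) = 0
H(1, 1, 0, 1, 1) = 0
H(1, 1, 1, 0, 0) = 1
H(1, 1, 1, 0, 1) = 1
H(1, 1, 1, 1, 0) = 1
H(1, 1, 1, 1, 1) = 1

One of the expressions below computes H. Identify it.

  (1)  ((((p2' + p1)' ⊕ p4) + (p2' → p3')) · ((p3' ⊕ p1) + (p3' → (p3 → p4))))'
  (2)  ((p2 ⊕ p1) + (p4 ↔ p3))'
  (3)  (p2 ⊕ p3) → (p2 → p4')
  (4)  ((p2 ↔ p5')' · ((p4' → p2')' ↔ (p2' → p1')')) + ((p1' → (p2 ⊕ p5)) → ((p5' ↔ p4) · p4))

3

(1): at (0,0,0,0,0) it gives 0, but H = 1 — eliminated.
(2): at (0,0,0,0,0) it gives 0, but H = 1 — eliminated.
(4): at (0,0,0,0,1) it gives 0, but H = 1 — eliminated.
That leaves (3). Evaluating it on every row reproduces the table of H exactly.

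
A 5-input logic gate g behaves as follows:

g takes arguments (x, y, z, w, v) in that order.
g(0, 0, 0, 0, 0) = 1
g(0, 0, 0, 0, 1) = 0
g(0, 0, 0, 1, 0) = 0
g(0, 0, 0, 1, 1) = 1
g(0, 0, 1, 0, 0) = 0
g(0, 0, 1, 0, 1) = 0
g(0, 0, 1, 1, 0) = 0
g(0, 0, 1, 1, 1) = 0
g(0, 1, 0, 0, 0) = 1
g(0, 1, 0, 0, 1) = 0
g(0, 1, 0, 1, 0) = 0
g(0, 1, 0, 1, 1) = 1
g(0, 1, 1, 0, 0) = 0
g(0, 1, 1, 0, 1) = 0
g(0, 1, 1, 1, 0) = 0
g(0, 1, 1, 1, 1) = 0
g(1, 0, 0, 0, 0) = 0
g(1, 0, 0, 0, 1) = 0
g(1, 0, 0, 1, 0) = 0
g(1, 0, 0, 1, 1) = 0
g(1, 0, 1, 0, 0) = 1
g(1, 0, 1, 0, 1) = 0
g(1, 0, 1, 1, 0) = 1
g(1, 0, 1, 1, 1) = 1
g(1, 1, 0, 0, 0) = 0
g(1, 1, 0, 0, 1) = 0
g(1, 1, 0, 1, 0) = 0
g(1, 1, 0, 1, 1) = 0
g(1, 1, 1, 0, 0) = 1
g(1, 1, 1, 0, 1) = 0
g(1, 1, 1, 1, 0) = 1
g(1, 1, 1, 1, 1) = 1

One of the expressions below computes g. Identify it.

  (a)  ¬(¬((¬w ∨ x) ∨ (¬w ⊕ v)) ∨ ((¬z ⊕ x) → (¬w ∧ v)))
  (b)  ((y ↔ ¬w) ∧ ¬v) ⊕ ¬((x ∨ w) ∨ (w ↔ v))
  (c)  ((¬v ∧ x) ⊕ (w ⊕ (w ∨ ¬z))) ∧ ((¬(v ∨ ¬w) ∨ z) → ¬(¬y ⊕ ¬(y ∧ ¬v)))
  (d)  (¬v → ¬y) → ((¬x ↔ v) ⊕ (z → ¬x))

(b) disagrees with g on (0,0,0,0,0) (formula → 0, table → 1); rule it out.
(c) disagrees with g on (0,0,0,0,1) (formula → 1, table → 0); rule it out.
(d) disagrees with g on (0,0,0,1,0) (formula → 1, table → 0); rule it out.
(a) is the remaining candidate, and it agrees with g on all 32 inputs.

a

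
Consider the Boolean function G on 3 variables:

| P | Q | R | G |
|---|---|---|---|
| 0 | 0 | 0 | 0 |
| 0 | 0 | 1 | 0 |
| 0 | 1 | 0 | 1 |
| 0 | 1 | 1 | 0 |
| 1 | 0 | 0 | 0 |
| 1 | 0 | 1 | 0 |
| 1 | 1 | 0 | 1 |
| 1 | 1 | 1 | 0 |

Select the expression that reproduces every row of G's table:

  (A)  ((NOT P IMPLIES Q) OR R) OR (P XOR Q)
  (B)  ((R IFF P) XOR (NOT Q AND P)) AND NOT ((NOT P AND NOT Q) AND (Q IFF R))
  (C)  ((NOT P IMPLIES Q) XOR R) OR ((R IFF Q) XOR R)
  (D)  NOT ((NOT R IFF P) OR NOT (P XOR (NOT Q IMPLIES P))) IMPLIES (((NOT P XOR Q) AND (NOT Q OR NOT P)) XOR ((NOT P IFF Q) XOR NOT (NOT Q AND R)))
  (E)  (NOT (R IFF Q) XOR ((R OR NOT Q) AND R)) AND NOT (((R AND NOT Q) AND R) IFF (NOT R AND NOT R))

(A): at (0,0,1) it gives 1, but G = 0 — eliminated.
(B): at (1,0,0) it gives 1, but G = 0 — eliminated.
(C): at (0,0,0) it gives 1, but G = 0 — eliminated.
(D): at (0,0,0) it gives 1, but G = 0 — eliminated.
That leaves (E). Evaluating it on every row reproduces the table of G exactly.

E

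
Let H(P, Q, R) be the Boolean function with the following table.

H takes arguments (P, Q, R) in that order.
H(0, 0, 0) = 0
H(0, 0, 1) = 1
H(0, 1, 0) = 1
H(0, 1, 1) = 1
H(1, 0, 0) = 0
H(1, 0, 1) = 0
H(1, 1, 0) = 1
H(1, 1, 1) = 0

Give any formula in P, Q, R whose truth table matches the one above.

H(P, Q, R) = ((((P' · Q') · R) + ((P' · Q) · R')) + ((P' · Q) · R)) + ((P · Q) · R')

The 1-rows are (0,0,1), (0,1,0), (0,1,1), (1,1,0). Each contributes one minterm — ¬P·¬Q·R; ¬P·Q·¬R; ¬P·Q·R; P·Q·¬R — and their disjunction is a sum-of-products form of H.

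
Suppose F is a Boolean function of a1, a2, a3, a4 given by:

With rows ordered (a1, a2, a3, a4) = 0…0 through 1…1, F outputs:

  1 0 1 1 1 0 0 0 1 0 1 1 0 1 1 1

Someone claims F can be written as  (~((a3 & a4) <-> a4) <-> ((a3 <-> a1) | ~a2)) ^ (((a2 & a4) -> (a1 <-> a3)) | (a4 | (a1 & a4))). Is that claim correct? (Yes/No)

Check the formula against F row by row:
  a1=0, a2=0, a3=0, a4=0: formula gives 1, F = 1 ✓
  a1=0, a2=0, a3=0, a4=1: formula gives 0, F = 0 ✓
  a1=0, a2=0, a3=1, a4=0: formula gives 1, F = 1 ✓
  a1=0, a2=0, a3=1, a4=1: formula gives 1, F = 1 ✓
  … (the remaining 12 rows also agree.)
No disagreement on any input; they are logically equivalent.

Yes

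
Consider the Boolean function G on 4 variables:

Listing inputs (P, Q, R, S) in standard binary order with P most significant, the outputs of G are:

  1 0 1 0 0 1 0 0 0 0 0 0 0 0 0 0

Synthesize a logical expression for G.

G=1 on 3 inputs: (0,0,0,0), (0,0,1,0), (0,1,0,1). Reading each as a conjunction of literals (¬P·¬Q·¬R·¬S, ¬P·¬Q·R·¬S, ¬P·Q·¬R·S) and taking the OR gives the canonical DNF.

G(P, Q, R, S) = ((((NOT P AND NOT Q) AND NOT R) AND NOT S) OR (((NOT P AND NOT Q) AND R) AND NOT S)) OR (((NOT P AND Q) AND NOT R) AND S)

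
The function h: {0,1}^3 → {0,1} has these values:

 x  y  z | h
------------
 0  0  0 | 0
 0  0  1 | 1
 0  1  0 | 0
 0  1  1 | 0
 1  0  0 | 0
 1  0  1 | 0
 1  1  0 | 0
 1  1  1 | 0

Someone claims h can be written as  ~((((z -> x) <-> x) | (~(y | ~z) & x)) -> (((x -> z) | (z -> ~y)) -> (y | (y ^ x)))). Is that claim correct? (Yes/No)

Yes

Test each input against both h and the formula:
  x=0, y=0, z=0: formula gives 0, h = 0 ✓
  x=0, y=0, z=1: formula gives 1, h = 1 ✓
  x=0, y=1, z=0: formula gives 0, h = 0 ✓
  x=0, y=1, z=1: formula gives 0, h = 0 ✓
  x=1, y=0, z=0: formula gives 0, h = 0 ✓
  … (the remaining 3 rows also agree.)
Every row agrees, so the formula is equivalent.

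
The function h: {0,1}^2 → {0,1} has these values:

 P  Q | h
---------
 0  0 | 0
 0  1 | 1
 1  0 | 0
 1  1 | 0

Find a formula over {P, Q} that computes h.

h(P, Q) = not P and Q

1 only at (0,1): NOT P AND Q.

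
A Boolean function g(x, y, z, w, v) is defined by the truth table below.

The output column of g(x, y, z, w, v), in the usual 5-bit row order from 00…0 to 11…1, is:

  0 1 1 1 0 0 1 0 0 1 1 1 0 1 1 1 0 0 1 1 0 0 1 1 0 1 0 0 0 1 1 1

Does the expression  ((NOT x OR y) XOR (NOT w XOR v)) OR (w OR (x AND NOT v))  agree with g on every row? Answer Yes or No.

No

Test each input against both g and the formula:
  x=0, y=0, z=0, w=0, v=0: formula gives 0, g = 0 ✓
  x=0, y=0, z=0, w=0, v=1: formula gives 1, g = 1 ✓
  x=0, y=0, z=0, w=1, v=0: formula gives 1, g = 1 ✓
  x=0, y=0, z=0, w=1, v=1: formula gives 1, g = 1 ✓
  …
  x=0, y=0, z=1, w=0, v=1: formula gives 1, but g = 0 ✗
A single disagreement suffices: at (0,0,1,0,1) they differ, so the formula does not compute g.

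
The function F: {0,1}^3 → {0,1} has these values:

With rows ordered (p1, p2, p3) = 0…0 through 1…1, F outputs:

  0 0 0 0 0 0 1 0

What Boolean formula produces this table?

F is 1 on exactly one input, (1,1,0), whose minterm is p1·p2·¬p3. So F is just that conjunction.

F(p1, p2, p3) = (p1 ∧ p2) ∧ ¬p3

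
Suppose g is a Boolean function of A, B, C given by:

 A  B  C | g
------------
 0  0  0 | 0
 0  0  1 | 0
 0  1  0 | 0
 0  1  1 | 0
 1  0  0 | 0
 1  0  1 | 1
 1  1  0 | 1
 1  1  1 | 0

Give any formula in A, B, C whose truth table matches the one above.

g(A, B, C) = ((A and not B) and C) or ((A and B) and not C)

g=1 on 2 inputs: (1,0,1), (1,1,0). Reading each as a conjunction of literals (A·¬B·C, A·B·¬C) and taking the OR gives the canonical DNF.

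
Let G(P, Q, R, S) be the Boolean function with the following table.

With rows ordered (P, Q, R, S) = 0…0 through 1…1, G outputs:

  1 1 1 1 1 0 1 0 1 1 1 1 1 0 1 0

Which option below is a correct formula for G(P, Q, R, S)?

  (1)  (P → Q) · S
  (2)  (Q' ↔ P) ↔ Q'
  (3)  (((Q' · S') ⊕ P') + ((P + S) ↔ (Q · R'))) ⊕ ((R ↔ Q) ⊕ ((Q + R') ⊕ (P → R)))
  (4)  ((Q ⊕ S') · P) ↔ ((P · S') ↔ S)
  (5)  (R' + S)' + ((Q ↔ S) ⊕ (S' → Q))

5

(1) disagrees with G on (0,0,0,0) (formula → 0, table → 1); rule it out.
(2) disagrees with G on (0,0,0,0) (formula → 0, table → 1); rule it out.
(3) disagrees with G on (0,0,0,0) (formula → 0, table → 1); rule it out.
(4) disagrees with G on (0,0,0,0) (formula → 0, table → 1); rule it out.
That leaves (5). Evaluating it on every row reproduces the table of G exactly.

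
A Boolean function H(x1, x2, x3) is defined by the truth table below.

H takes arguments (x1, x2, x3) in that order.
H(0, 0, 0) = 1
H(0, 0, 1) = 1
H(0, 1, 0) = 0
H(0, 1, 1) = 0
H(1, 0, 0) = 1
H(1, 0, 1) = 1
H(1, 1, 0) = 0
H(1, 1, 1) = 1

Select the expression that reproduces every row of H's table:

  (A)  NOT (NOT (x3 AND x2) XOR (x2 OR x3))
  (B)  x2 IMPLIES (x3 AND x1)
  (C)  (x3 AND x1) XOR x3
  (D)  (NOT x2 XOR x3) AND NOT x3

B

(A) fails at (0,0,0): the formula yields 0, H is 1.
(C) fails at (0,0,0): the formula yields 0, H is 1.
(D) fails at (0,0,1): the formula yields 0, H is 1.
That leaves (B). Evaluating it on every row reproduces the table of H exactly.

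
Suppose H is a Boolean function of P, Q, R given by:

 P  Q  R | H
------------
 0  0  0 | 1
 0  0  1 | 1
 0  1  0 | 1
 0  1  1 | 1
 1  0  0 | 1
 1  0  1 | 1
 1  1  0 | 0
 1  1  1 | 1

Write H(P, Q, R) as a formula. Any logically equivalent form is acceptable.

H(P, Q, R) = ((P · Q) · R')'

Only row (1,1,0) gives 0. So H is 1 everywhere except there — the complement of the minterm P·Q·¬R.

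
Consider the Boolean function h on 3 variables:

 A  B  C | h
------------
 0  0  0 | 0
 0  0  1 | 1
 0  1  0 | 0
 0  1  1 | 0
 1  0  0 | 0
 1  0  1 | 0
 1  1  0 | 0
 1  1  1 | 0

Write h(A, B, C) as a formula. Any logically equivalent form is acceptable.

Only row (0,0,1) gives 1. That row's minterm ¬A·¬B·C is h directly.

h(A, B, C) = (NOT A AND NOT B) AND C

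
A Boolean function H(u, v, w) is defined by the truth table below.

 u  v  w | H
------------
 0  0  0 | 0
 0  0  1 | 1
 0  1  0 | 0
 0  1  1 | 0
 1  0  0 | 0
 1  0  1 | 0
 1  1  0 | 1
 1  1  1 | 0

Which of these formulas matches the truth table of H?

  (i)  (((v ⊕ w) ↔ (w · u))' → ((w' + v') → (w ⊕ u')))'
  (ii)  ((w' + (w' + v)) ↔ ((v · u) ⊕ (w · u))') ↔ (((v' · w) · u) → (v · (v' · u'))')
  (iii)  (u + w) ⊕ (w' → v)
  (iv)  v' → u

i

(ii): at (0,0,0) it gives 1, but H = 0 — eliminated.
(iii): at (0,0,1) it gives 0, but H = 1 — eliminated.
(iv): at (0,0,1) it gives 0, but H = 1 — eliminated.
Only (i) survives; checking it on all 8 rows confirms it matches H.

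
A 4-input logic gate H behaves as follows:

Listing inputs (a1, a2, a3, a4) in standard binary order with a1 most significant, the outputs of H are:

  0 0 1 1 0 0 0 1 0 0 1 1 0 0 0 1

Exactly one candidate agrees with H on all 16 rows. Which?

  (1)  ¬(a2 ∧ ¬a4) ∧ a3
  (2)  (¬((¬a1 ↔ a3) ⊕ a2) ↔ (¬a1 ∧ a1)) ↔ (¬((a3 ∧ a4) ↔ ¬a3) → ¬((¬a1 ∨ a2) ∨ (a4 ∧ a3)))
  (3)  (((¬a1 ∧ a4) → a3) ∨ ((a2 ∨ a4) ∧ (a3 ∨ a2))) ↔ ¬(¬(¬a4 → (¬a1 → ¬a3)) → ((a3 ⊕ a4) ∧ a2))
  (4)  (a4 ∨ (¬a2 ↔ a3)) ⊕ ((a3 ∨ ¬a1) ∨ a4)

(2) fails at (0,0,0,0): the formula yields 1, H is 0.
(3) fails at (0,0,0,1): the formula yields 1, H is 0.
(4) fails at (0,0,0,0): the formula yields 1, H is 0.
(1) is the remaining candidate, and it agrees with H on all 16 inputs.

1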